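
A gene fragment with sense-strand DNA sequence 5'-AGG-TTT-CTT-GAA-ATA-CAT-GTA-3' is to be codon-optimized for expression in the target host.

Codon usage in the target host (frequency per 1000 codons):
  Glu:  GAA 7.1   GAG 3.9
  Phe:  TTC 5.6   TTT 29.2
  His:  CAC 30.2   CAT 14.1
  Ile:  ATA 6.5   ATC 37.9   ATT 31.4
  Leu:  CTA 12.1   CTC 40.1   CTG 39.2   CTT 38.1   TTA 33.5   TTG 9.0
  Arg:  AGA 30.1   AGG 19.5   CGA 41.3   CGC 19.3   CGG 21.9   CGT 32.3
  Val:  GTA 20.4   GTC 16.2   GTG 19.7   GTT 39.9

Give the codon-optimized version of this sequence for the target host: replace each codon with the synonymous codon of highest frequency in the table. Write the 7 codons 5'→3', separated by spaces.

CGA TTT CTC GAA ATC CAC GTT

Codon 1 (Arg): best is CGA at 41.3.
Codon 2 (Phe): best is TTT at 29.2.
Codon 3 (Leu): best is CTC at 40.1.
Codon 4 (Glu): best is GAA at 7.1.
Codon 5 (Ile): best is ATC at 37.9.
Codon 6 (His): best is CAC at 30.2.
Codon 7 (Val): best is GTT at 39.9.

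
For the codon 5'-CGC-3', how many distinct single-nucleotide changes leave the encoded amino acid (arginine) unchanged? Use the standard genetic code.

3

Position 1: none → 0 synonymous.
Position 2: none → 0 synonymous.
Position 3: CGT, CGA, CGG → 3 synonymous.
Total: 0 + 0 + 3 = 3.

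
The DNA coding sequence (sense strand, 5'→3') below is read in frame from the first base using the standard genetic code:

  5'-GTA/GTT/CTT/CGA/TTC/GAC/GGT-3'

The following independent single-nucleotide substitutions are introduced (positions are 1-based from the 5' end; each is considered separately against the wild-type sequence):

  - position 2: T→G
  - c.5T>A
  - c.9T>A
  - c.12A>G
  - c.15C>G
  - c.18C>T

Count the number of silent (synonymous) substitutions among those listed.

Codon 1: GTA (Val) → GGA (Gly) — missense.
Codon 2: GTT (Val) → GAT (Asp) — missense.
Codon 3: CTT (Leu) → CTA (Leu) — synonymous.
Codon 4: CGA (Arg) → CGG (Arg) — synonymous.
Codon 5: TTC (Phe) → TTG (Leu) — missense.
Codon 6: GAC (Asp) → GAT (Asp) — synonymous.
Synonymous: 3 of 6.

3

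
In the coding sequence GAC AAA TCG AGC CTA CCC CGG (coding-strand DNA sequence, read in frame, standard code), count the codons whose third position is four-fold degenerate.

4

Codon 1 GAC (Asp): third position 2-fold.
Codon 2 AAA (Lys): third position 2-fold.
Codon 3 TCG (Ser): third position 4-fold.
Codon 4 AGC (Ser): third position 2-fold.
Codon 5 CTA (Leu): third position 4-fold.
Codon 6 CCC (Pro): third position 4-fold.
Codon 7 CGG (Arg): third position 4-fold.
Four-fold degenerate third positions: 4.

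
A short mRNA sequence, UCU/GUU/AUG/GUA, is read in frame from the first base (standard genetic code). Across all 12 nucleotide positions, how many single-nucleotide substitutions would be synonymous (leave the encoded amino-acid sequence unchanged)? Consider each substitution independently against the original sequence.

Codon 1 (UCU, Ser): 3 synonymous substitutions.
Codon 2 (GUU, Val): 3 synonymous substitutions.
Codon 3 (AUG, Met): 0 synonymous substitutions.
Codon 4 (GUA, Val): 3 synonymous substitutions.
Total: 3 + 3 + 0 + 3 = 9.

9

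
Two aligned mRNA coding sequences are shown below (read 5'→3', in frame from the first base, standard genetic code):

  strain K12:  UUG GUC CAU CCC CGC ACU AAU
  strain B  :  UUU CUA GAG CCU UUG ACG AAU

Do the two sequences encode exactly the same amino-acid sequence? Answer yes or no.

no

Codon 1: UUG Leu / UUU Phe — nonsynonymous.
Codon 2: GUC Val / CUA Leu — nonsynonymous.
Codon 3: CAU His / GAG Glu — nonsynonymous.
Codon 4: CCC Pro / CCU Pro — synonymous.
Codon 5: CGC Arg / UUG Leu — nonsynonymous.
Codon 6: ACU Thr / ACG Thr — synonymous.
Codon 7: AAU Asn / AAU Asn — identical.
Nonsynonymous differences: 4 → different protein.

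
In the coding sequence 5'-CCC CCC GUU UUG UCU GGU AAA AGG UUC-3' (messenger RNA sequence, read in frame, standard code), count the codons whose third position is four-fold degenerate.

5

Codon 1 CCC (Pro): third position 4-fold.
Codon 2 CCC (Pro): third position 4-fold.
Codon 3 GUU (Val): third position 4-fold.
Codon 4 UUG (Leu): third position 2-fold.
Codon 5 UCU (Ser): third position 4-fold.
Codon 6 GGU (Gly): third position 4-fold.
Codon 7 AAA (Lys): third position 2-fold.
Codon 8 AGG (Arg): third position 2-fold.
Codon 9 UUC (Phe): third position 2-fold.
Four-fold degenerate third positions: 5.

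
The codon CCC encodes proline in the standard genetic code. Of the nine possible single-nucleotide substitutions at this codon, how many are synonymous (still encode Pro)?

Position 1: none → 0 synonymous.
Position 2: none → 0 synonymous.
Position 3: CCT, CCA, CCG → 3 synonymous.
Total: 0 + 0 + 3 = 3.

3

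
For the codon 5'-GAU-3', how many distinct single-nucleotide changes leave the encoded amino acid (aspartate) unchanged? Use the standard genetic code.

1

Position 1: none → 0 synonymous.
Position 2: none → 0 synonymous.
Position 3: GAC → 1 synonymous.
Total: 0 + 0 + 1 = 1.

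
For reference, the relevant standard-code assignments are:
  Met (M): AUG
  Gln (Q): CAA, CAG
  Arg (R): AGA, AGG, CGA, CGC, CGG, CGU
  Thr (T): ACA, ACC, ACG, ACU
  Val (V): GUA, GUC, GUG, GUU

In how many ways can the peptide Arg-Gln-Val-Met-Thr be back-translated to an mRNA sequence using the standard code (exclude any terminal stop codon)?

Arg: 6 codons.
Gln: 2 codons.
Val: 4 codons.
Met: 1 codon.
Thr: 4 codons.
6 × 2 × 4 × 1 × 4 = 192.

192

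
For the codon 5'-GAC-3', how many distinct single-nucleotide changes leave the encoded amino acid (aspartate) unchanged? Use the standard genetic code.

Position 1: none → 0 synonymous.
Position 2: none → 0 synonymous.
Position 3: GAU → 1 synonymous.
Total: 0 + 0 + 1 = 1.

1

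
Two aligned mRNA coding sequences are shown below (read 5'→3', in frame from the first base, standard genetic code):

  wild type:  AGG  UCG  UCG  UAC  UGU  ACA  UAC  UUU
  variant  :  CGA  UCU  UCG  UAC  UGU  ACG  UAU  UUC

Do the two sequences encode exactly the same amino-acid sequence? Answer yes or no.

Codon 1: AGG Arg / CGA Arg — synonymous.
Codon 2: UCG Ser / UCU Ser — synonymous.
Codon 3: UCG Ser / UCG Ser — identical.
Codon 4: UAC Tyr / UAC Tyr — identical.
Codon 5: UGU Cys / UGU Cys — identical.
Codon 6: ACA Thr / ACG Thr — synonymous.
Codon 7: UAC Tyr / UAU Tyr — synonymous.
Codon 8: UUU Phe / UUC Phe — synonymous.
Nonsynonymous differences: 0 → same protein.

yes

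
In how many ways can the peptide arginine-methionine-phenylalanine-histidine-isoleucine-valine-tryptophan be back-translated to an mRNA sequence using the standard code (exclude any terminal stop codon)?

288

Arg: 6 codons.
Met: 1 codon.
Phe: 2 codons.
His: 2 codons.
Ile: 3 codons.
Val: 4 codons.
Trp: 1 codon.
6 × 1 × 2 × 2 × 3 × 4 × 1 = 288.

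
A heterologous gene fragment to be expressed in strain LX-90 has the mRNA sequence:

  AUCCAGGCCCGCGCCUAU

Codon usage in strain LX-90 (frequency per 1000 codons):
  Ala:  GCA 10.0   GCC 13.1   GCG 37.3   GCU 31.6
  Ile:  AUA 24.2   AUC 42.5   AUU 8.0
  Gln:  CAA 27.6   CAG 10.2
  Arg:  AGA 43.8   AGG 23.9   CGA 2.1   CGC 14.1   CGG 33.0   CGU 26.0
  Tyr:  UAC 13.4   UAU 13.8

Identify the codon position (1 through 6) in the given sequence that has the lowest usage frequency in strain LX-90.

Codon 1 AUC (Ile): 42.5 per 1000.
Codon 2 CAG (Gln): 10.2 per 1000.
Codon 3 GCC (Ala): 13.1 per 1000.
Codon 4 CGC (Arg): 14.1 per 1000.
Codon 5 GCC (Ala): 13.1 per 1000.
Codon 6 UAU (Tyr): 13.8 per 1000.
Lowest frequency is 10.2 at codon 2.

2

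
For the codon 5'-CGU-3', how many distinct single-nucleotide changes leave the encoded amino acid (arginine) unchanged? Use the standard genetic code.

Position 1: none → 0 synonymous.
Position 2: none → 0 synonymous.
Position 3: CGC, CGA, CGG → 3 synonymous.
Total: 0 + 0 + 3 = 3.

3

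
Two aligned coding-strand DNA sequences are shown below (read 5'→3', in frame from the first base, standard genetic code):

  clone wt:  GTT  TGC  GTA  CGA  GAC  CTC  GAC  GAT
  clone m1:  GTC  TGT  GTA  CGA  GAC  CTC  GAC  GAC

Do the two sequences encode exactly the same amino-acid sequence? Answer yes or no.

yes

Codon 1: GTT Val / GTC Val — synonymous.
Codon 2: TGC Cys / TGT Cys — synonymous.
Codon 3: GTA Val / GTA Val — identical.
Codon 4: CGA Arg / CGA Arg — identical.
Codon 5: GAC Asp / GAC Asp — identical.
Codon 6: CTC Leu / CTC Leu — identical.
Codon 7: GAC Asp / GAC Asp — identical.
Codon 8: GAT Asp / GAC Asp — synonymous.
Nonsynonymous differences: 0 → same protein.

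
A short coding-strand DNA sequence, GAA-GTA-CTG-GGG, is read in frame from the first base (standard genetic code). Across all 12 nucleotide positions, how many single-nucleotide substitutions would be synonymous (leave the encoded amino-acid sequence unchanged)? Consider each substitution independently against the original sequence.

11

Codon 1 (GAA, Glu): 1 synonymous substitution.
Codon 2 (GTA, Val): 3 synonymous substitutions.
Codon 3 (CTG, Leu): 4 synonymous substitutions.
Codon 4 (GGG, Gly): 3 synonymous substitutions.
Total: 1 + 3 + 4 + 3 = 11.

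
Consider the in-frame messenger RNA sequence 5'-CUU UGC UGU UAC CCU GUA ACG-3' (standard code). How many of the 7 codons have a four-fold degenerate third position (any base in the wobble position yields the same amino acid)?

Codon 1 CUU (Leu): third position 4-fold.
Codon 2 UGC (Cys): third position 2-fold.
Codon 3 UGU (Cys): third position 2-fold.
Codon 4 UAC (Tyr): third position 2-fold.
Codon 5 CCU (Pro): third position 4-fold.
Codon 6 GUA (Val): third position 4-fold.
Codon 7 ACG (Thr): third position 4-fold.
Four-fold degenerate third positions: 4.

4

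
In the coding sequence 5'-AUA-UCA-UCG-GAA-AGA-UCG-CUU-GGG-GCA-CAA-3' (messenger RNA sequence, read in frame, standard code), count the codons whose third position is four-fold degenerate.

6

Codon 1 AUA (Ile): third position 3-fold.
Codon 2 UCA (Ser): third position 4-fold.
Codon 3 UCG (Ser): third position 4-fold.
Codon 4 GAA (Glu): third position 2-fold.
Codon 5 AGA (Arg): third position 2-fold.
Codon 6 UCG (Ser): third position 4-fold.
Codon 7 CUU (Leu): third position 4-fold.
Codon 8 GGG (Gly): third position 4-fold.
Codon 9 GCA (Ala): third position 4-fold.
Codon 10 CAA (Gln): third position 2-fold.
Four-fold degenerate third positions: 6.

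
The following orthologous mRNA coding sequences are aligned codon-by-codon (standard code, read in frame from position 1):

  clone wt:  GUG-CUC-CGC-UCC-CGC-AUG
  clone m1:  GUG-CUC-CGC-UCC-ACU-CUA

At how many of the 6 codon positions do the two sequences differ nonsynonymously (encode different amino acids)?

2

Codon 1: GUG Val / GUG Val — identical.
Codon 2: CUC Leu / CUC Leu — identical.
Codon 3: CGC Arg / CGC Arg — identical.
Codon 4: UCC Ser / UCC Ser — identical.
Codon 5: CGC Arg / ACU Thr — nonsynonymous.
Codon 6: AUG Met / CUA Leu — nonsynonymous.
Nonsynonymous differences: 2.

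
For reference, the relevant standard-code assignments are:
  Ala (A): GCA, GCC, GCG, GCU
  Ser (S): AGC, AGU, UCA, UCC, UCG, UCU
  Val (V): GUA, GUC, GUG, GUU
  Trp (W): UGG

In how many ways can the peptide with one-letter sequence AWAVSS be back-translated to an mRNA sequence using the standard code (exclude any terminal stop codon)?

Ala: 4 codons.
Trp: 1 codon.
Ala: 4 codons.
Val: 4 codons.
Ser: 6 codons.
Ser: 6 codons.
4 × 1 × 4 × 4 × 6 × 6 = 2304.

2304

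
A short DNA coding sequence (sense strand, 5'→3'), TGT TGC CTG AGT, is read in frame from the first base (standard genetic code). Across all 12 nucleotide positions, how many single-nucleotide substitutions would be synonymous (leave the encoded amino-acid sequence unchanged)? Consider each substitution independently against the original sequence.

7

Codon 1 (TGT, Cys): 1 synonymous substitution.
Codon 2 (TGC, Cys): 1 synonymous substitution.
Codon 3 (CTG, Leu): 4 synonymous substitutions.
Codon 4 (AGT, Ser): 1 synonymous substitution.
Total: 1 + 1 + 4 + 1 = 7.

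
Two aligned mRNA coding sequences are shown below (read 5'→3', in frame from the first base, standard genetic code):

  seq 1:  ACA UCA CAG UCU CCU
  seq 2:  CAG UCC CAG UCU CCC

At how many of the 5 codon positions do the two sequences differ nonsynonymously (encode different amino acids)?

1

Codon 1: ACA Thr / CAG Gln — nonsynonymous.
Codon 2: UCA Ser / UCC Ser — synonymous.
Codon 3: CAG Gln / CAG Gln — identical.
Codon 4: UCU Ser / UCU Ser — identical.
Codon 5: CCU Pro / CCC Pro — synonymous.
Nonsynonymous differences: 1.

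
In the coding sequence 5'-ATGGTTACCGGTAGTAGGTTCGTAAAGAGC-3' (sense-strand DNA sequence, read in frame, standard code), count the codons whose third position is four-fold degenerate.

Codon 1 ATG (Met): third position 1-fold.
Codon 2 GTT (Val): third position 4-fold.
Codon 3 ACC (Thr): third position 4-fold.
Codon 4 GGT (Gly): third position 4-fold.
Codon 5 AGT (Ser): third position 2-fold.
Codon 6 AGG (Arg): third position 2-fold.
Codon 7 TTC (Phe): third position 2-fold.
Codon 8 GTA (Val): third position 4-fold.
Codon 9 AAG (Lys): third position 2-fold.
Codon 10 AGC (Ser): third position 2-fold.
Four-fold degenerate third positions: 4.

4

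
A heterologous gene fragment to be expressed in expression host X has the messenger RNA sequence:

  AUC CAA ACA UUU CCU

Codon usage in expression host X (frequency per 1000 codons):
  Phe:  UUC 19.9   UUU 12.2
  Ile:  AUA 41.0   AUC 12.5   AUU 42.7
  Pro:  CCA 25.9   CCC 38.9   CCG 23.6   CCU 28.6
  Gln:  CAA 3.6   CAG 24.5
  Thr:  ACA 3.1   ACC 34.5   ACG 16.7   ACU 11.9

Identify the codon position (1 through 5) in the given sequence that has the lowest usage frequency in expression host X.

3

Codon 1 AUC (Ile): 12.5 per 1000.
Codon 2 CAA (Gln): 3.6 per 1000.
Codon 3 ACA (Thr): 3.1 per 1000.
Codon 4 UUU (Phe): 12.2 per 1000.
Codon 5 CCU (Pro): 28.6 per 1000.
Lowest frequency is 3.1 at codon 3.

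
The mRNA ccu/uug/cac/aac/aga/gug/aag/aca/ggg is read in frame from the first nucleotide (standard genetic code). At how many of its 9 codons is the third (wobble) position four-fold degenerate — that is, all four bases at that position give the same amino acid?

Codon 1 CCU (Pro): third position 4-fold.
Codon 2 UUG (Leu): third position 2-fold.
Codon 3 CAC (His): third position 2-fold.
Codon 4 AAC (Asn): third position 2-fold.
Codon 5 AGA (Arg): third position 2-fold.
Codon 6 GUG (Val): third position 4-fold.
Codon 7 AAG (Lys): third position 2-fold.
Codon 8 ACA (Thr): third position 4-fold.
Codon 9 GGG (Gly): third position 4-fold.
Four-fold degenerate third positions: 4.

4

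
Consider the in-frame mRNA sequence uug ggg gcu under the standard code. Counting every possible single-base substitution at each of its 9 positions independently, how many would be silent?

Codon 1 (UUG, Leu): 2 synonymous substitutions.
Codon 2 (GGG, Gly): 3 synonymous substitutions.
Codon 3 (GCU, Ala): 3 synonymous substitutions.
Total: 2 + 3 + 3 = 8.

8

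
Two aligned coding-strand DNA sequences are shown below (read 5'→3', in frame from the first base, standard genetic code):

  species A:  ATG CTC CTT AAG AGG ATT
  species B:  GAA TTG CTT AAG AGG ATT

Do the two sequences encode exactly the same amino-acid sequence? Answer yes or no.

no

Codon 1: ATG Met / GAA Glu — nonsynonymous.
Codon 2: CTC Leu / TTG Leu — synonymous.
Codon 3: CTT Leu / CTT Leu — identical.
Codon 4: AAG Lys / AAG Lys — identical.
Codon 5: AGG Arg / AGG Arg — identical.
Codon 6: ATT Ile / ATT Ile — identical.
Nonsynonymous differences: 1 → different protein.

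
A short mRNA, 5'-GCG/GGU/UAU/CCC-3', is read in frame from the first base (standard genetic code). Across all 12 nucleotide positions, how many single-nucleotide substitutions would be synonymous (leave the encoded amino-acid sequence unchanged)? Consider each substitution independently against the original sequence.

10

Codon 1 (GCG, Ala): 3 synonymous substitutions.
Codon 2 (GGU, Gly): 3 synonymous substitutions.
Codon 3 (UAU, Tyr): 1 synonymous substitution.
Codon 4 (CCC, Pro): 3 synonymous substitutions.
Total: 3 + 3 + 1 + 3 = 10.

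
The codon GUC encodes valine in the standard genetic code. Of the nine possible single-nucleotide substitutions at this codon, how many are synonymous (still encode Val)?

Position 1: none → 0 synonymous.
Position 2: none → 0 synonymous.
Position 3: GUU, GUA, GUG → 3 synonymous.
Total: 0 + 0 + 3 = 3.

3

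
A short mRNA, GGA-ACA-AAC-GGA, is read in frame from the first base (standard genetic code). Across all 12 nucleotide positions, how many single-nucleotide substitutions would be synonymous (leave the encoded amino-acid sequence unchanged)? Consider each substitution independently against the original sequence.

Codon 1 (GGA, Gly): 3 synonymous substitutions.
Codon 2 (ACA, Thr): 3 synonymous substitutions.
Codon 3 (AAC, Asn): 1 synonymous substitution.
Codon 4 (GGA, Gly): 3 synonymous substitutions.
Total: 3 + 3 + 1 + 3 = 10.

10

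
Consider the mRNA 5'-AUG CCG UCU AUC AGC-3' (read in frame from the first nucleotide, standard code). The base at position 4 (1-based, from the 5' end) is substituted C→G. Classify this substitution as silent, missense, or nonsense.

Position 4 falls in codon 2: CCG → Pro.
After the substitution the codon is GCG → Ala.
Pro ≠ Ala, so this is a missense mutation.

missense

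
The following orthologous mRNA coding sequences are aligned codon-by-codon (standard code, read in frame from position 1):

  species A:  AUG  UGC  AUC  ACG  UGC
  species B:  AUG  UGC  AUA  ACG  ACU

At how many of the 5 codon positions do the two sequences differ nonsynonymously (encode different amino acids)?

1

Codon 1: AUG Met / AUG Met — identical.
Codon 2: UGC Cys / UGC Cys — identical.
Codon 3: AUC Ile / AUA Ile — synonymous.
Codon 4: ACG Thr / ACG Thr — identical.
Codon 5: UGC Cys / ACU Thr — nonsynonymous.
Nonsynonymous differences: 1.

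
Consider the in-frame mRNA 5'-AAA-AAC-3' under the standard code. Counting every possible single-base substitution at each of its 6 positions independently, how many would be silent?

2

Codon 1 (AAA, Lys): 1 synonymous substitution.
Codon 2 (AAC, Asn): 1 synonymous substitution.
Total: 1 + 1 = 2.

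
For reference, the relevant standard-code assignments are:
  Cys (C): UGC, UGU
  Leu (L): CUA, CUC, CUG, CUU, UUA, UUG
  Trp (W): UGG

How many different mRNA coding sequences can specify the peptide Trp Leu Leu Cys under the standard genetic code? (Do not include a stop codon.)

72

Trp: 1 codon.
Leu: 6 codons.
Leu: 6 codons.
Cys: 2 codons.
1 × 6 × 6 × 2 = 72.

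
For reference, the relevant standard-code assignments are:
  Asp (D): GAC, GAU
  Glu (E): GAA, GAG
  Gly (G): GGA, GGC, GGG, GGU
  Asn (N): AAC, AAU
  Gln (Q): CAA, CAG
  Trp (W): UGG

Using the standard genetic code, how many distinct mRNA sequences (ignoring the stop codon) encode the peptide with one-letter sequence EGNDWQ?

Glu: 2 codons.
Gly: 4 codons.
Asn: 2 codons.
Asp: 2 codons.
Trp: 1 codon.
Gln: 2 codons.
2 × 4 × 2 × 2 × 1 × 2 = 64.

64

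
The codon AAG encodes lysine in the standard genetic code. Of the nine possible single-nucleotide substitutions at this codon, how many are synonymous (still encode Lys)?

1

Position 1: none → 0 synonymous.
Position 2: none → 0 synonymous.
Position 3: AAA → 1 synonymous.
Total: 0 + 0 + 1 = 1.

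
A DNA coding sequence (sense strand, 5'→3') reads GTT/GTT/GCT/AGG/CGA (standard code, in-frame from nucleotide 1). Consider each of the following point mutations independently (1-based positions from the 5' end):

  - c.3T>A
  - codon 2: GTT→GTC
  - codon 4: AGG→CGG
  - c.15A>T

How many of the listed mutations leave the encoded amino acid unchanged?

Codon 1: GTT (Val) → GTA (Val) — synonymous.
Codon 2: GTT (Val) → GTC (Val) — synonymous.
Codon 4: AGG (Arg) → CGG (Arg) — synonymous.
Codon 5: CGA (Arg) → CGT (Arg) — synonymous.
Synonymous: 4 of 4.

4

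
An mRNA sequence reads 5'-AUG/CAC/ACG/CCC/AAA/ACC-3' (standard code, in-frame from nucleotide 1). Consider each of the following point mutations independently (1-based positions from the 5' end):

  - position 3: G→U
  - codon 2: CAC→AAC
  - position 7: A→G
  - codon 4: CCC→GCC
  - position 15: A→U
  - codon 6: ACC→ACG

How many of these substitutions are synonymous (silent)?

1

Codon 1: AUG (Met) → AUU (Ile) — missense.
Codon 2: CAC (His) → AAC (Asn) — missense.
Codon 3: ACG (Thr) → GCG (Ala) — missense.
Codon 4: CCC (Pro) → GCC (Ala) — missense.
Codon 5: AAA (Lys) → AAU (Asn) — missense.
Codon 6: ACC (Thr) → ACG (Thr) — synonymous.
Synonymous: 1 of 6.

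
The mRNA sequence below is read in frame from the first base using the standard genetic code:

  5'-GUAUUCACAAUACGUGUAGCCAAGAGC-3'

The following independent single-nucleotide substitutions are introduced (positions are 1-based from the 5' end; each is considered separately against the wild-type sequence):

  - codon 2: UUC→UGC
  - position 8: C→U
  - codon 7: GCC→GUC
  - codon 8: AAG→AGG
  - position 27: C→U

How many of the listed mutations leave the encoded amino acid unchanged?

1

Codon 2: UUC (Phe) → UGC (Cys) — missense.
Codon 3: ACA (Thr) → AUA (Ile) — missense.
Codon 7: GCC (Ala) → GUC (Val) — missense.
Codon 8: AAG (Lys) → AGG (Arg) — missense.
Codon 9: AGC (Ser) → AGU (Ser) — synonymous.
Synonymous: 1 of 5.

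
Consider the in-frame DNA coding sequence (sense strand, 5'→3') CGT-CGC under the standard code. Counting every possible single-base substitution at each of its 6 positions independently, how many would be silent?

Codon 1 (CGT, Arg): 3 synonymous substitutions.
Codon 2 (CGC, Arg): 3 synonymous substitutions.
Total: 3 + 3 = 6.

6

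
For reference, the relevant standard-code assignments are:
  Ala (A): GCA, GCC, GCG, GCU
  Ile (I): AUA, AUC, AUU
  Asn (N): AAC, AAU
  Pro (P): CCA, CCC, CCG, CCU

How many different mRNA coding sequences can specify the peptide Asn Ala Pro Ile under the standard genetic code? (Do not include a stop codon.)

96

Asn: 2 codons.
Ala: 4 codons.
Pro: 4 codons.
Ile: 3 codons.
2 × 4 × 4 × 3 = 96.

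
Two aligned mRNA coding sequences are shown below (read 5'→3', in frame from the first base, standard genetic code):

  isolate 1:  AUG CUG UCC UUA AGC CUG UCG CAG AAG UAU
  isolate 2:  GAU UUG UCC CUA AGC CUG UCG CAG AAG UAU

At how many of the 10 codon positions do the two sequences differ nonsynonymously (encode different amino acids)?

Codon 1: AUG Met / GAU Asp — nonsynonymous.
Codon 2: CUG Leu / UUG Leu — synonymous.
Codon 3: UCC Ser / UCC Ser — identical.
Codon 4: UUA Leu / CUA Leu — synonymous.
Codon 5: AGC Ser / AGC Ser — identical.
Codon 6: CUG Leu / CUG Leu — identical.
Codon 7: UCG Ser / UCG Ser — identical.
Codon 8: CAG Gln / CAG Gln — identical.
Codon 9: AAG Lys / AAG Lys — identical.
Codon 10: UAU Tyr / UAU Tyr — identical.
Nonsynonymous differences: 1.

1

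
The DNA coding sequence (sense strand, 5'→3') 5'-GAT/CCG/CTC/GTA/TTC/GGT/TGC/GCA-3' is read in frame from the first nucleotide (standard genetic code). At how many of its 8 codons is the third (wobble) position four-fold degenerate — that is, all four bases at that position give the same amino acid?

5

Codon 1 GAT (Asp): third position 2-fold.
Codon 2 CCG (Pro): third position 4-fold.
Codon 3 CTC (Leu): third position 4-fold.
Codon 4 GTA (Val): third position 4-fold.
Codon 5 TTC (Phe): third position 2-fold.
Codon 6 GGT (Gly): third position 4-fold.
Codon 7 TGC (Cys): third position 2-fold.
Codon 8 GCA (Ala): third position 4-fold.
Four-fold degenerate third positions: 5.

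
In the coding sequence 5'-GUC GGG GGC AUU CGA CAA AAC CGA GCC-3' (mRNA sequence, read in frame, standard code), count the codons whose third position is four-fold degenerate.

Codon 1 GUC (Val): third position 4-fold.
Codon 2 GGG (Gly): third position 4-fold.
Codon 3 GGC (Gly): third position 4-fold.
Codon 4 AUU (Ile): third position 3-fold.
Codon 5 CGA (Arg): third position 4-fold.
Codon 6 CAA (Gln): third position 2-fold.
Codon 7 AAC (Asn): third position 2-fold.
Codon 8 CGA (Arg): third position 4-fold.
Codon 9 GCC (Ala): third position 4-fold.
Four-fold degenerate third positions: 6.

6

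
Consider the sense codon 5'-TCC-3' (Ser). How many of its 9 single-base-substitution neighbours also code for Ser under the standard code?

Position 1: none → 0 synonymous.
Position 2: none → 0 synonymous.
Position 3: TCT, TCA, TCG → 3 synonymous.
Total: 0 + 0 + 3 = 3.

3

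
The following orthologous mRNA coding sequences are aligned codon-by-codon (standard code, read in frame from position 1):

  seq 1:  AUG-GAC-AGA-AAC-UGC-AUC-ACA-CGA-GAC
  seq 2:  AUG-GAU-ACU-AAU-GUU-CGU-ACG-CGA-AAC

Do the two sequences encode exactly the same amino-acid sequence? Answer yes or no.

Codon 1: AUG Met / AUG Met — identical.
Codon 2: GAC Asp / GAU Asp — synonymous.
Codon 3: AGA Arg / ACU Thr — nonsynonymous.
Codon 4: AAC Asn / AAU Asn — synonymous.
Codon 5: UGC Cys / GUU Val — nonsynonymous.
Codon 6: AUC Ile / CGU Arg — nonsynonymous.
Codon 7: ACA Thr / ACG Thr — synonymous.
Codon 8: CGA Arg / CGA Arg — identical.
Codon 9: GAC Asp / AAC Asn — nonsynonymous.
Nonsynonymous differences: 4 → different protein.

no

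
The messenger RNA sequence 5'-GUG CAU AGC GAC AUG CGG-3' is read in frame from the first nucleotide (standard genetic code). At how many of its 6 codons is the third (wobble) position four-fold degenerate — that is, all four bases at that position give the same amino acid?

Codon 1 GUG (Val): third position 4-fold.
Codon 2 CAU (His): third position 2-fold.
Codon 3 AGC (Ser): third position 2-fold.
Codon 4 GAC (Asp): third position 2-fold.
Codon 5 AUG (Met): third position 1-fold.
Codon 6 CGG (Arg): third position 4-fold.
Four-fold degenerate third positions: 2.

2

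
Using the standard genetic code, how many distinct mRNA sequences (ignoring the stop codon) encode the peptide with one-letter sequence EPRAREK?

4608

Glu: 2 codons.
Pro: 4 codons.
Arg: 6 codons.
Ala: 4 codons.
Arg: 6 codons.
Glu: 2 codons.
Lys: 2 codons.
2 × 4 × 6 × 4 × 6 × 2 × 2 = 4608.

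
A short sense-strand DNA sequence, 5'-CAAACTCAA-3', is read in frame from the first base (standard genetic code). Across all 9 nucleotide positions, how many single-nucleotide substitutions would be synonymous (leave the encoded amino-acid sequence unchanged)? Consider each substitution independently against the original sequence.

Codon 1 (CAA, Gln): 1 synonymous substitution.
Codon 2 (ACT, Thr): 3 synonymous substitutions.
Codon 3 (CAA, Gln): 1 synonymous substitution.
Total: 1 + 3 + 1 = 5.

5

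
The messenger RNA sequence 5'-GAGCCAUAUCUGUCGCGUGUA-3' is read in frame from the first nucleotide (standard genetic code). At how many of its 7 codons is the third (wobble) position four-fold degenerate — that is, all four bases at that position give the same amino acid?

5

Codon 1 GAG (Glu): third position 2-fold.
Codon 2 CCA (Pro): third position 4-fold.
Codon 3 UAU (Tyr): third position 2-fold.
Codon 4 CUG (Leu): third position 4-fold.
Codon 5 UCG (Ser): third position 4-fold.
Codon 6 CGU (Arg): third position 4-fold.
Codon 7 GUA (Val): third position 4-fold.
Four-fold degenerate third positions: 5.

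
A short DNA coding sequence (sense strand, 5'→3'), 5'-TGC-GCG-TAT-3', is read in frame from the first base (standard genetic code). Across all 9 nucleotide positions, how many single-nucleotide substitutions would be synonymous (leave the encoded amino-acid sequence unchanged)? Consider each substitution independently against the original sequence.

5

Codon 1 (TGC, Cys): 1 synonymous substitution.
Codon 2 (GCG, Ala): 3 synonymous substitutions.
Codon 3 (TAT, Tyr): 1 synonymous substitution.
Total: 1 + 3 + 1 = 5.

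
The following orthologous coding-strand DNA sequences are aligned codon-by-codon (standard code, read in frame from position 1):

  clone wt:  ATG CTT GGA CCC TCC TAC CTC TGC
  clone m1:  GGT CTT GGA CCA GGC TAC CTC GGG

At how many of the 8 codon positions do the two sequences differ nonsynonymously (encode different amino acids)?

3

Codon 1: ATG Met / GGT Gly — nonsynonymous.
Codon 2: CTT Leu / CTT Leu — identical.
Codon 3: GGA Gly / GGA Gly — identical.
Codon 4: CCC Pro / CCA Pro — synonymous.
Codon 5: TCC Ser / GGC Gly — nonsynonymous.
Codon 6: TAC Tyr / TAC Tyr — identical.
Codon 7: CTC Leu / CTC Leu — identical.
Codon 8: TGC Cys / GGG Gly — nonsynonymous.
Nonsynonymous differences: 3.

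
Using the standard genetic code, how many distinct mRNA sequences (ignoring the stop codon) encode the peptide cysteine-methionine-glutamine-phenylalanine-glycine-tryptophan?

Cys: 2 codons.
Met: 1 codon.
Gln: 2 codons.
Phe: 2 codons.
Gly: 4 codons.
Trp: 1 codon.
2 × 1 × 2 × 2 × 4 × 1 = 32.

32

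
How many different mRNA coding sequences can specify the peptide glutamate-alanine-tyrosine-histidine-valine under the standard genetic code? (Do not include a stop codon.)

Glu: 2 codons.
Ala: 4 codons.
Tyr: 2 codons.
His: 2 codons.
Val: 4 codons.
2 × 4 × 2 × 2 × 4 = 128.

128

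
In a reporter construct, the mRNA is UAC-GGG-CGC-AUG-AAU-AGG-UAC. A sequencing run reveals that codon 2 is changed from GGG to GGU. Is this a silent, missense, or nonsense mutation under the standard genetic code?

silent

Position 6 falls in codon 2: GGG → Gly.
After the substitution the codon is GGU → Gly.
Both encode Gly, so the change is synonymous.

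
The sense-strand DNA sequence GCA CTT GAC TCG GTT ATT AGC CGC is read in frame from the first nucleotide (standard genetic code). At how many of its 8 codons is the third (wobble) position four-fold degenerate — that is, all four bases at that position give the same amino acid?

5

Codon 1 GCA (Ala): third position 4-fold.
Codon 2 CTT (Leu): third position 4-fold.
Codon 3 GAC (Asp): third position 2-fold.
Codon 4 TCG (Ser): third position 4-fold.
Codon 5 GTT (Val): third position 4-fold.
Codon 6 ATT (Ile): third position 3-fold.
Codon 7 AGC (Ser): third position 2-fold.
Codon 8 CGC (Arg): third position 4-fold.
Four-fold degenerate third positions: 5.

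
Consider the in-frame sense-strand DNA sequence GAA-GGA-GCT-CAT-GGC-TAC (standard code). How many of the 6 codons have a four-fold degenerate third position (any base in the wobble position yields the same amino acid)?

Codon 1 GAA (Glu): third position 2-fold.
Codon 2 GGA (Gly): third position 4-fold.
Codon 3 GCT (Ala): third position 4-fold.
Codon 4 CAT (His): third position 2-fold.
Codon 5 GGC (Gly): third position 4-fold.
Codon 6 TAC (Tyr): third position 2-fold.
Four-fold degenerate third positions: 3.

3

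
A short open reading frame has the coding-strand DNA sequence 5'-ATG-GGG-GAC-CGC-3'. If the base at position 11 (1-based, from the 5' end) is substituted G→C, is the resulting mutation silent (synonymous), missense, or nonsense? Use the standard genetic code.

Position 11 falls in codon 4: CGC → Arg.
After the substitution the codon is CCC → Pro.
Arg ≠ Pro, so this is a missense mutation.

missense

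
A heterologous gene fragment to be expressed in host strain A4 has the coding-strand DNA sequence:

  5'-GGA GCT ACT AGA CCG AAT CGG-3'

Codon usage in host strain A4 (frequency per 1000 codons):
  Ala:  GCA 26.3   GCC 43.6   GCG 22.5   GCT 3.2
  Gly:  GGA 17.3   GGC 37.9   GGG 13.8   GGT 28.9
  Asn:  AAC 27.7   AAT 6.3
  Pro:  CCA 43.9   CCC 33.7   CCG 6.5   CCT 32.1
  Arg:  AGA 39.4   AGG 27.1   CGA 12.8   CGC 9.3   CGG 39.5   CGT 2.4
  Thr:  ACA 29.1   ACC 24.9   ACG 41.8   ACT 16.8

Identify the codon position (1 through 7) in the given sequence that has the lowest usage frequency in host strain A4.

Codon 1 GGA (Gly): 17.3 per 1000.
Codon 2 GCT (Ala): 3.2 per 1000.
Codon 3 ACT (Thr): 16.8 per 1000.
Codon 4 AGA (Arg): 39.4 per 1000.
Codon 5 CCG (Pro): 6.5 per 1000.
Codon 6 AAT (Asn): 6.3 per 1000.
Codon 7 CGG (Arg): 39.5 per 1000.
Lowest frequency is 3.2 at codon 2.

2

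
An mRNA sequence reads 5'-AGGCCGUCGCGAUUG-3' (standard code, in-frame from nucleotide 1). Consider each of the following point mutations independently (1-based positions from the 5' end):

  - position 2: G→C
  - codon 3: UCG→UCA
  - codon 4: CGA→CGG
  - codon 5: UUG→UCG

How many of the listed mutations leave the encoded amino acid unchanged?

Codon 1: AGG (Arg) → ACG (Thr) — missense.
Codon 3: UCG (Ser) → UCA (Ser) — synonymous.
Codon 4: CGA (Arg) → CGG (Arg) — synonymous.
Codon 5: UUG (Leu) → UCG (Ser) — missense.
Synonymous: 2 of 4.

2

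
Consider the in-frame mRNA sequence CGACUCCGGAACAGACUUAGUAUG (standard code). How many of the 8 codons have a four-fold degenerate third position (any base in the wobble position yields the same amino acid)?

4

Codon 1 CGA (Arg): third position 4-fold.
Codon 2 CUC (Leu): third position 4-fold.
Codon 3 CGG (Arg): third position 4-fold.
Codon 4 AAC (Asn): third position 2-fold.
Codon 5 AGA (Arg): third position 2-fold.
Codon 6 CUU (Leu): third position 4-fold.
Codon 7 AGU (Ser): third position 2-fold.
Codon 8 AUG (Met): third position 1-fold.
Four-fold degenerate third positions: 4.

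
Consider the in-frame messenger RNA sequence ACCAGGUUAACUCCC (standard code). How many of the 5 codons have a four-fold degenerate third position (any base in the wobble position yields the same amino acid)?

Codon 1 ACC (Thr): third position 4-fold.
Codon 2 AGG (Arg): third position 2-fold.
Codon 3 UUA (Leu): third position 2-fold.
Codon 4 ACU (Thr): third position 4-fold.
Codon 5 CCC (Pro): third position 4-fold.
Four-fold degenerate third positions: 3.

3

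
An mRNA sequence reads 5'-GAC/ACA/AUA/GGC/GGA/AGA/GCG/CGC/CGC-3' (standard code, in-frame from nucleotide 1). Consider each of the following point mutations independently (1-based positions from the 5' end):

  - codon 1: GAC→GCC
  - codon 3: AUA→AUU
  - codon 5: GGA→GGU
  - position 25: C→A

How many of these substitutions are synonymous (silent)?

Codon 1: GAC (Asp) → GCC (Ala) — missense.
Codon 3: AUA (Ile) → AUU (Ile) — synonymous.
Codon 5: GGA (Gly) → GGU (Gly) — synonymous.
Codon 9: CGC (Arg) → AGC (Ser) — missense.
Synonymous: 2 of 4.

2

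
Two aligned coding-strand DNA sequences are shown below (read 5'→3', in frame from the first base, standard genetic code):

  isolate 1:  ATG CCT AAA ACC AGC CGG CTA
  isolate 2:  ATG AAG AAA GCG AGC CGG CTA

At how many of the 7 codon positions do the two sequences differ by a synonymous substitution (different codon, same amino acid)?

Codon 1: ATG Met / ATG Met — identical.
Codon 2: CCT Pro / AAG Lys — nonsynonymous.
Codon 3: AAA Lys / AAA Lys — identical.
Codon 4: ACC Thr / GCG Ala — nonsynonymous.
Codon 5: AGC Ser / AGC Ser — identical.
Codon 6: CGG Arg / CGG Arg — identical.
Codon 7: CTA Leu / CTA Leu — identical.
Synonymous differences: 0.

0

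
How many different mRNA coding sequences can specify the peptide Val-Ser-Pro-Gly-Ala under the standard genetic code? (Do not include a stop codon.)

Val: 4 codons.
Ser: 6 codons.
Pro: 4 codons.
Gly: 4 codons.
Ala: 4 codons.
4 × 6 × 4 × 4 × 4 = 1536.

1536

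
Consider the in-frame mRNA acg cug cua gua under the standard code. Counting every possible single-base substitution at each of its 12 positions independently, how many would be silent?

14

Codon 1 (ACG, Thr): 3 synonymous substitutions.
Codon 2 (CUG, Leu): 4 synonymous substitutions.
Codon 3 (CUA, Leu): 4 synonymous substitutions.
Codon 4 (GUA, Val): 3 synonymous substitutions.
Total: 3 + 4 + 4 + 3 = 14.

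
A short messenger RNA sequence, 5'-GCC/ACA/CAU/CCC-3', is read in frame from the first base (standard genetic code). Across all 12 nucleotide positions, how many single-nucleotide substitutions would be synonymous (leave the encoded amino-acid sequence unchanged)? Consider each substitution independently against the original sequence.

Codon 1 (GCC, Ala): 3 synonymous substitutions.
Codon 2 (ACA, Thr): 3 synonymous substitutions.
Codon 3 (CAU, His): 1 synonymous substitution.
Codon 4 (CCC, Pro): 3 synonymous substitutions.
Total: 3 + 3 + 1 + 3 = 10.

10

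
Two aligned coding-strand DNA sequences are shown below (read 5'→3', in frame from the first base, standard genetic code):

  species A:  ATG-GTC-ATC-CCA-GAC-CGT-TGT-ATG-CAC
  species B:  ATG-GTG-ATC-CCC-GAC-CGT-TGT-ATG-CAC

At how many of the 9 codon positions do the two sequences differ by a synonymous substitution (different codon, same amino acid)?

Codon 1: ATG Met / ATG Met — identical.
Codon 2: GTC Val / GTG Val — synonymous.
Codon 3: ATC Ile / ATC Ile — identical.
Codon 4: CCA Pro / CCC Pro — synonymous.
Codon 5: GAC Asp / GAC Asp — identical.
Codon 6: CGT Arg / CGT Arg — identical.
Codon 7: TGT Cys / TGT Cys — identical.
Codon 8: ATG Met / ATG Met — identical.
Codon 9: CAC His / CAC His — identical.
Synonymous differences: 2.

2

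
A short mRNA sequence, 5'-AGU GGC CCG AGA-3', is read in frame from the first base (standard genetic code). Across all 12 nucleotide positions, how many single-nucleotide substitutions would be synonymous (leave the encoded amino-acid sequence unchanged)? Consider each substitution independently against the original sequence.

Codon 1 (AGU, Ser): 1 synonymous substitution.
Codon 2 (GGC, Gly): 3 synonymous substitutions.
Codon 3 (CCG, Pro): 3 synonymous substitutions.
Codon 4 (AGA, Arg): 2 synonymous substitutions.
Total: 1 + 3 + 3 + 2 = 9.

9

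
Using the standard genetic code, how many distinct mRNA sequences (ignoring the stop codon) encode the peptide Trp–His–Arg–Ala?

Trp: 1 codon.
His: 2 codons.
Arg: 6 codons.
Ala: 4 codons.
1 × 2 × 6 × 4 = 48.

48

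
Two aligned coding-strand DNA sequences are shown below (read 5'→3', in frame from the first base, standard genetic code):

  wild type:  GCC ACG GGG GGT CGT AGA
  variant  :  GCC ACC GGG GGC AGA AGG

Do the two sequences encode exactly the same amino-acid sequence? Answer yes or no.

Codon 1: GCC Ala / GCC Ala — identical.
Codon 2: ACG Thr / ACC Thr — synonymous.
Codon 3: GGG Gly / GGG Gly — identical.
Codon 4: GGT Gly / GGC Gly — synonymous.
Codon 5: CGT Arg / AGA Arg — synonymous.
Codon 6: AGA Arg / AGG Arg — synonymous.
Nonsynonymous differences: 0 → same protein.

yes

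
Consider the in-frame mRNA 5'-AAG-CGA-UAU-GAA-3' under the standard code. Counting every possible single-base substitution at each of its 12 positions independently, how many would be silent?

7

Codon 1 (AAG, Lys): 1 synonymous substitution.
Codon 2 (CGA, Arg): 4 synonymous substitutions.
Codon 3 (UAU, Tyr): 1 synonymous substitution.
Codon 4 (GAA, Glu): 1 synonymous substitution.
Total: 1 + 4 + 1 + 1 = 7.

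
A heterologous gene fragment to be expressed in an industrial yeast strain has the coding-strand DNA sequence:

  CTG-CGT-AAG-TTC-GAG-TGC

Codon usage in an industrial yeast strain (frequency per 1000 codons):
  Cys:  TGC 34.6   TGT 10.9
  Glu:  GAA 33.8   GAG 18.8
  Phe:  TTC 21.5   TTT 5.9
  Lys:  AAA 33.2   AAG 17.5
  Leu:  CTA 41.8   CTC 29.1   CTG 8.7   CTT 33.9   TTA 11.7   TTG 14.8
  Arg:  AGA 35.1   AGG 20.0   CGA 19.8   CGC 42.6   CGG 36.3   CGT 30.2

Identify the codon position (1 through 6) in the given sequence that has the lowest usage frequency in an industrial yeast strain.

1

Codon 1 CTG (Leu): 8.7 per 1000.
Codon 2 CGT (Arg): 30.2 per 1000.
Codon 3 AAG (Lys): 17.5 per 1000.
Codon 4 TTC (Phe): 21.5 per 1000.
Codon 5 GAG (Glu): 18.8 per 1000.
Codon 6 TGC (Cys): 34.6 per 1000.
Lowest frequency is 8.7 at codon 1.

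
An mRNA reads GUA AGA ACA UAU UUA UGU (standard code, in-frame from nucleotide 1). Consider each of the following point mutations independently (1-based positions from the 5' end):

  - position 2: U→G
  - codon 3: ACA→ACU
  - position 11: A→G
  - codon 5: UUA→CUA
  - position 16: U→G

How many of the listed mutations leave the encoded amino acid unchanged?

2

Codon 1: GUA (Val) → GGA (Gly) — missense.
Codon 3: ACA (Thr) → ACU (Thr) — synonymous.
Codon 4: UAU (Tyr) → UGU (Cys) — missense.
Codon 5: UUA (Leu) → CUA (Leu) — synonymous.
Codon 6: UGU (Cys) → GGU (Gly) — missense.
Synonymous: 2 of 5.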